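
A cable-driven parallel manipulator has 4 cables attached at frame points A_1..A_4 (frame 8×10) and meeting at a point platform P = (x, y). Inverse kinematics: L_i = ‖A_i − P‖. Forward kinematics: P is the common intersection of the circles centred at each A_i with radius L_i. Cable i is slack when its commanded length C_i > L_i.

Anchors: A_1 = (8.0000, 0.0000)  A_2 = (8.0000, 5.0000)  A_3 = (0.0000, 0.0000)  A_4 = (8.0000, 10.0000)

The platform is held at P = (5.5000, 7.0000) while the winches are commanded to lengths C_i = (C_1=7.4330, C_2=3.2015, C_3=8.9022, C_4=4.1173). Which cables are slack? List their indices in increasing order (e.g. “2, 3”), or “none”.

4

cable 1: √((2.5000)²+(-7.0000)²)=7.4330, C_1=7.4330: taut
cable 2: √((2.5000)²+(-2.0000)²)=3.2016, C_2=3.2015: taut
cable 3: √((-5.5000)²+(-7.0000)²)=8.9022, C_3=8.9022: taut
cable 4: √((2.5000)²+(3.0000)²)=3.9051, C_4=4.1173: slack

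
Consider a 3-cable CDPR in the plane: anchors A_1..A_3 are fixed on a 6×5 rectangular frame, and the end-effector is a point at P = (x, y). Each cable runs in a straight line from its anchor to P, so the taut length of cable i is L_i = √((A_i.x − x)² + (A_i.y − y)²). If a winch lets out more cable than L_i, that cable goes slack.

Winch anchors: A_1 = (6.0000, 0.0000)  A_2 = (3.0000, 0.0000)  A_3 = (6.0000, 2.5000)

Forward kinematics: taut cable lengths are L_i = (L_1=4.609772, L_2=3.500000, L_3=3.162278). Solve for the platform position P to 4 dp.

(3.0000, 3.5000)

expand ‖A_i−P‖²=L_i² and subtract eq 1 (q_i ≔ ‖A_i‖²−L_i²)
q_1 = 36.0000+0.0000−21.2500 = 14.7500
eq1−eq2 → [6.0000  0.0000]·P = 18.0000
eq1−eq3 → [0.0000  -5.0000]·P = -17.5000
2×2 solve → P = (3.0000, 3.5000)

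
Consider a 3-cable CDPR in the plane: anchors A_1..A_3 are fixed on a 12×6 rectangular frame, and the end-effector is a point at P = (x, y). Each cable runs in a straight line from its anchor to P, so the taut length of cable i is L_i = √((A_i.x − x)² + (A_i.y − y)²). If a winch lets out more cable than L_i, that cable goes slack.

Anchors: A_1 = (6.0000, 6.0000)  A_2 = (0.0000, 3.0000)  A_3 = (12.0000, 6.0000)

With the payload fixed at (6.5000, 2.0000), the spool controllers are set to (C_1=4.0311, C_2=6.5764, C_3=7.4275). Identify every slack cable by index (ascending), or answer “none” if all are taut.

3

cable 1: √((-0.5000)²+(4.0000)²)=4.0311, C_1=4.0311: taut
cable 2: √((-6.5000)²+(1.0000)²)=6.5765, C_2=6.5764: taut
cable 3: √((5.5000)²+(4.0000)²)=6.8007, C_3=7.4275: slack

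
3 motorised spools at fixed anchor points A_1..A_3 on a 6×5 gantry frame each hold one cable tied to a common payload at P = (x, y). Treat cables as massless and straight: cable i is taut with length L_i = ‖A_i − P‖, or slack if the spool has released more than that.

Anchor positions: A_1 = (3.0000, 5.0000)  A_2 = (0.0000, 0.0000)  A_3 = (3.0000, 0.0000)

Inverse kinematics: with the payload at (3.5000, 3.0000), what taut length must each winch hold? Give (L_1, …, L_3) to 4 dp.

(2.0616, 4.6098, 3.0414)

cable 1: Δx=-0.5000, Δy=2.0000; L_1 = √(Δx²+Δy²) = 2.0616
cable 2: Δx=-3.5000, Δy=-3.0000; L_2 = √(Δx²+Δy²) = 4.6098
cable 3: Δx=-0.5000, Δy=-3.0000; L_3 = √(Δx²+Δy²) = 3.0414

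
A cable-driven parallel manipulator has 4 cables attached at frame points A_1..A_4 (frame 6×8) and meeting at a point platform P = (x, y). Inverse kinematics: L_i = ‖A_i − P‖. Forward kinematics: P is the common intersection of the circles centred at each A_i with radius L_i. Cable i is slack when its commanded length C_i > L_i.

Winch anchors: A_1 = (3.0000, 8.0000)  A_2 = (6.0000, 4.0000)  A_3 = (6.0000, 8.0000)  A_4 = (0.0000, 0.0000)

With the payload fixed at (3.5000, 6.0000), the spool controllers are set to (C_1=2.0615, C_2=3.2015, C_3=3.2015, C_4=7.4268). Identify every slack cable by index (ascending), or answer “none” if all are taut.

cable 1: L_1 = ‖A_1−P‖ = 2.0616;  C_1 = 2.0615 → taut
cable 2: L_2 = ‖A_2−P‖ = 3.2016;  C_2 = 3.2015 → taut
cable 3: L_3 = ‖A_3−P‖ = 3.2016;  C_3 = 3.2015 → taut
cable 4: L_4 = ‖A_4−P‖ = 6.9462;  C_4 = 7.4268 → slack

4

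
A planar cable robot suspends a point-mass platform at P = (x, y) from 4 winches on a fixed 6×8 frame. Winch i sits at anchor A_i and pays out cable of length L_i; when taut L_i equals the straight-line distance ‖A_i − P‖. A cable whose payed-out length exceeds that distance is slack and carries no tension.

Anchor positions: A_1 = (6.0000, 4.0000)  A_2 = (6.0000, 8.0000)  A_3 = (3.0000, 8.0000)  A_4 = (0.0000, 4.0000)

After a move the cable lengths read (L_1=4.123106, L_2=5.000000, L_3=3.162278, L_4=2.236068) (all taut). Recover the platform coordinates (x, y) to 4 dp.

(2.0000, 5.0000)

each cable: (A_i−P)·(A_i−P) = L_i²; let c_i = ‖A_i‖²−L_i²
c_1 = 36.0000+16.0000−17.0000 = 35.0000
row 1: 0.0000x − 8.0000y = -40.0000  (c_2=75.0000)
row 2: 6.0000x − 8.0000y = -28.0000  (c_3=63.0000)
row 3: 12.0000x + 0.0000y = 24.0000  (c_4=11.0000)
Cramer on rows 1–2 → x = 2.0000, y = 5.0000
check cable 4: ‖A_4−P‖² = 5.0000 ≈ L_4² = 5.0000 ✓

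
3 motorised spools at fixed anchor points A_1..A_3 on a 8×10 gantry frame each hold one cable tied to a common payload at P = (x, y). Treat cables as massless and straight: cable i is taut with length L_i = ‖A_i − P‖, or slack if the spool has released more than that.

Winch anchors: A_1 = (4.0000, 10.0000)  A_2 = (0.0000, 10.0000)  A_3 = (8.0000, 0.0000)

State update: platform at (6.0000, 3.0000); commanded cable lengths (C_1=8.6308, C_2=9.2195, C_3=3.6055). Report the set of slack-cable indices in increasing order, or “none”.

1

i=1: geometric 7.2801 vs commanded 8.6308 ⇒ slack
i=2: geometric 9.2195 vs commanded 9.2195 ⇒ taut
i=3: geometric 3.6056 vs commanded 3.6055 ⇒ taut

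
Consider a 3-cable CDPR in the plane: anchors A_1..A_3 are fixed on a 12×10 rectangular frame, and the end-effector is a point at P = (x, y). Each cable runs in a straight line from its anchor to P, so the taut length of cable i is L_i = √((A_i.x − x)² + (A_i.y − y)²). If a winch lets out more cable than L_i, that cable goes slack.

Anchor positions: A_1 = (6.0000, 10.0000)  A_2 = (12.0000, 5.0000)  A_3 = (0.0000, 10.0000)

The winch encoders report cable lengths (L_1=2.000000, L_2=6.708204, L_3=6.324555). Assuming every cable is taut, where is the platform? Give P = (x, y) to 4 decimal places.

expand ‖A_i−P‖²=L_i² and subtract eq 1 (q_i ≔ ‖A_i‖²−L_i²)
q_1 = 36.0000+100.0000−4.0000 = 132.0000
eq1−eq2 → [-12.0000  10.0000]·P = 8.0000
eq1−eq3 → [12.0000  0.0000]·P = 72.0000
2×2 solve → P = (6.0000, 8.0000)

(6.0000, 8.0000)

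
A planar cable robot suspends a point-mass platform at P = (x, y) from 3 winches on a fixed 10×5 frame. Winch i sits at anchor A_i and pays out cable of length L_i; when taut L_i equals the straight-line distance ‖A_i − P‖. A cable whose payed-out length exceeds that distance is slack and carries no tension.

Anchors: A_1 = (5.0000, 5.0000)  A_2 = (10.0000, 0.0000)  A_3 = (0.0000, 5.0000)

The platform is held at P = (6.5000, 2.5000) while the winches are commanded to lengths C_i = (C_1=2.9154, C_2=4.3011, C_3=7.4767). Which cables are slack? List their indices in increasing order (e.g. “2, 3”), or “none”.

3

i=1: geometric 2.9155 vs commanded 2.9154 ⇒ taut
i=2: geometric 4.3012 vs commanded 4.3011 ⇒ taut
i=3: geometric 6.9642 vs commanded 7.4767 ⇒ slack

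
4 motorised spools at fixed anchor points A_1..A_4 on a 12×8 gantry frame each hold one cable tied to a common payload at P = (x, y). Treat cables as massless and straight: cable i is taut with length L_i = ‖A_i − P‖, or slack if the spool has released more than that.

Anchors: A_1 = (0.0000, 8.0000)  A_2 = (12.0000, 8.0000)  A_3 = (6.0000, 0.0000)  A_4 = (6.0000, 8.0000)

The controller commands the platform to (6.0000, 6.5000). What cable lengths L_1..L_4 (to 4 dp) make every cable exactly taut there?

(6.1847, 6.1847, 6.5000, 1.5000)

L_1: Δ = A_1−P = (-6.0000, 1.5000) → ‖Δ‖ = √38.2500 = 6.1847
L_2: Δ = A_2−P = (6.0000, 1.5000) → ‖Δ‖ = √38.2500 = 6.1847
L_3: Δ = A_3−P = (0.0000, -6.5000) → ‖Δ‖ = √42.2500 = 6.5000
L_4: Δ = A_4−P = (0.0000, 1.5000) → ‖Δ‖ = √2.2500 = 1.5000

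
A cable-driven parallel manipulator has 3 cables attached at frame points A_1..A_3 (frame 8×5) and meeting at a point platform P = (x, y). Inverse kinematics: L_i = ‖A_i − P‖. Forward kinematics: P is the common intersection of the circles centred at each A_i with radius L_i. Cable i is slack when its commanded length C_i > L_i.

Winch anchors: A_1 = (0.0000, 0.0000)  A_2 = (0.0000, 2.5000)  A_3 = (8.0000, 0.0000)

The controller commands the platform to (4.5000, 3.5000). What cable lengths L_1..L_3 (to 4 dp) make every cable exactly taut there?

(5.7009, 4.6098, 4.9497)

L_1 = √((0.0000−4.5000)² + (0.0000−3.5000)²) = 5.7009
L_2 = √((0.0000−4.5000)² + (2.5000−3.5000)²) = 4.6098
L_3 = √((8.0000−4.5000)² + (0.0000−3.5000)²) = 4.9497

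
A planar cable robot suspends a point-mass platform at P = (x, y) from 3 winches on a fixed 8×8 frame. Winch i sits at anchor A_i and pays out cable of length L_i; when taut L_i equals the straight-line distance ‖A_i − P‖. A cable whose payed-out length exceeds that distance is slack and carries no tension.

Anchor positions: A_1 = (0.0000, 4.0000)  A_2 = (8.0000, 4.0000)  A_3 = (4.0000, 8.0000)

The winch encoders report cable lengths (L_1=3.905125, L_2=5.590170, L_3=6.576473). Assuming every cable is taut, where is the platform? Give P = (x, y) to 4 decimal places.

(3.0000, 1.5000)

each cable: (A_i−P)·(A_i−P) = L_i²; let k_i = ‖A_i‖²−L_i²
k_1 = 0.0000+16.0000−15.2500 = 0.7500
row 1: -16.0000x + 0.0000y = -48.0000  (k_2=48.7500)
row 2: -8.0000x − 8.0000y = -36.0000  (k_3=36.7500)
Cramer on rows 1–2 → x = 3.0000, y = 1.5000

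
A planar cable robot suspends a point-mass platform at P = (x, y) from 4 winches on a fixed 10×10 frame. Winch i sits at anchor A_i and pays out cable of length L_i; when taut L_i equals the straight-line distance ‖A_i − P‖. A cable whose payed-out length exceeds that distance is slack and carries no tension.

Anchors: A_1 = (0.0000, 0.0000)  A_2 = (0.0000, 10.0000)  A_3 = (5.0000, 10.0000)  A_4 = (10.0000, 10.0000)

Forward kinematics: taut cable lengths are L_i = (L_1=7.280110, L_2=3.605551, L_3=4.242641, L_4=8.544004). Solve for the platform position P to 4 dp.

(2.0000, 7.0000)

each cable: (A_i−P)·(A_i−P) = L_i²; let k_i = ‖A_i‖²−L_i²
k_1 = 0.0000+0.0000−53.0000 = -53.0000
row 1: 0.0000x − 20.0000y = -140.0000  (k_2=87.0000)
row 2: -10.0000x − 20.0000y = -160.0000  (k_3=107.0000)
row 3: -20.0000x − 20.0000y = -180.0000  (k_4=127.0000)
Cramer on rows 1–2 → x = 2.0000, y = 7.0000
check cable 4: ‖A_4−P‖² = 73.0000 ≈ L_4² = 73.0000 ✓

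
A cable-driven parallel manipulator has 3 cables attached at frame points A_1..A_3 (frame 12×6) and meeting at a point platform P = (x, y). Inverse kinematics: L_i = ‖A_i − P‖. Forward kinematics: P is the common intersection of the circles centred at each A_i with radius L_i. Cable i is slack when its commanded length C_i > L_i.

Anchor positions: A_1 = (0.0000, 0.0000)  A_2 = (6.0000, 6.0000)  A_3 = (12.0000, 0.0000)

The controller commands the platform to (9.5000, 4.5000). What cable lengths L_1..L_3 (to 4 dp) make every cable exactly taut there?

(10.5119, 3.8079, 5.1478)

L_1: Δ = A_1−P = (-9.5000, -4.5000) → ‖Δ‖ = √110.5000 = 10.5119
L_2: Δ = A_2−P = (-3.5000, 1.5000) → ‖Δ‖ = √14.5000 = 3.8079
L_3: Δ = A_3−P = (2.5000, -4.5000) → ‖Δ‖ = √26.5000 = 5.1478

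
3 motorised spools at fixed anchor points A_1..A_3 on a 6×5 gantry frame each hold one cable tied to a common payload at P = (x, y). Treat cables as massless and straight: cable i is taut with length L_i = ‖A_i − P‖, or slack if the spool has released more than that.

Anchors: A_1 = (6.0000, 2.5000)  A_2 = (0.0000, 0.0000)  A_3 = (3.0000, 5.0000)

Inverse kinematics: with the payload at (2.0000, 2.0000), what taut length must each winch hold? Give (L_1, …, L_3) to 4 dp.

L_1 = √((6.0000−2.0000)² + (2.5000−2.0000)²) = 4.0311
L_2 = √((0.0000−2.0000)² + (0.0000−2.0000)²) = 2.8284
L_3 = √((3.0000−2.0000)² + (5.0000−2.0000)²) = 3.1623

(4.0311, 2.8284, 3.1623)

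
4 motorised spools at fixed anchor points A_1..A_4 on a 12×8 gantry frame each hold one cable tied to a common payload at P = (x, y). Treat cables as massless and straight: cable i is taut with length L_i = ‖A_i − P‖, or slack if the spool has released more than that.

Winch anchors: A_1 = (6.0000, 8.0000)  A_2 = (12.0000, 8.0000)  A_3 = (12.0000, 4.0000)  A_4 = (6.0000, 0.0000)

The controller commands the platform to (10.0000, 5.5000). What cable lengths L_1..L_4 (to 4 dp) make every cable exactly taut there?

(4.7170, 3.2016, 2.5000, 6.8007)

L_1: Δ = A_1−P = (-4.0000, 2.5000) → ‖Δ‖ = √22.2500 = 4.7170
L_2: Δ = A_2−P = (2.0000, 2.5000) → ‖Δ‖ = √10.2500 = 3.2016
L_3: Δ = A_3−P = (2.0000, -1.5000) → ‖Δ‖ = √6.2500 = 2.5000
L_4: Δ = A_4−P = (-4.0000, -5.5000) → ‖Δ‖ = √46.2500 = 6.8007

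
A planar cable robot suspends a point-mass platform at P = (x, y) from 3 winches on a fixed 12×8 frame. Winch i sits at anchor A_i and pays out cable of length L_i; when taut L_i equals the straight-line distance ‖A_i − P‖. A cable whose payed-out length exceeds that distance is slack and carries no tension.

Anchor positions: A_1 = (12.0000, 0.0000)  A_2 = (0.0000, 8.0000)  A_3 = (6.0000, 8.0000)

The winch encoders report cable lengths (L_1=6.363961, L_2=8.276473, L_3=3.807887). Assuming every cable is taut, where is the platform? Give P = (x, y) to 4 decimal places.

(7.5000, 4.5000)

expand ‖A_i−P‖²=L_i² and subtract eq 1 (c_i ≔ ‖A_i‖²−L_i²)
c_1 = 144.0000+0.0000−40.5000 = 103.5000
eq1−eq2 → [24.0000  -16.0000]·P = 108.0000
eq1−eq3 → [12.0000  -16.0000]·P = 18.0000
2×2 solve → P = (7.5000, 4.5000)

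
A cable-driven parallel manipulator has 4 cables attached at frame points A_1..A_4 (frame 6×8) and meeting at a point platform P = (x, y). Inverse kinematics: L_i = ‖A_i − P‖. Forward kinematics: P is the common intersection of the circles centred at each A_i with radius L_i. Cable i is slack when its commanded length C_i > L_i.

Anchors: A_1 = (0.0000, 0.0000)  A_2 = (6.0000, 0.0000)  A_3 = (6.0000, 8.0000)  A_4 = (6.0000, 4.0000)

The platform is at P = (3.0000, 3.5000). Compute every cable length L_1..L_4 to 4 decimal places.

cable 1: Δx=-3.0000, Δy=-3.5000; L_1 = √(Δx²+Δy²) = 4.6098
cable 2: Δx=3.0000, Δy=-3.5000; L_2 = √(Δx²+Δy²) = 4.6098
cable 3: Δx=3.0000, Δy=4.5000; L_3 = √(Δx²+Δy²) = 5.4083
cable 4: Δx=3.0000, Δy=0.5000; L_4 = √(Δx²+Δy²) = 3.0414

(4.6098, 4.6098, 5.4083, 3.0414)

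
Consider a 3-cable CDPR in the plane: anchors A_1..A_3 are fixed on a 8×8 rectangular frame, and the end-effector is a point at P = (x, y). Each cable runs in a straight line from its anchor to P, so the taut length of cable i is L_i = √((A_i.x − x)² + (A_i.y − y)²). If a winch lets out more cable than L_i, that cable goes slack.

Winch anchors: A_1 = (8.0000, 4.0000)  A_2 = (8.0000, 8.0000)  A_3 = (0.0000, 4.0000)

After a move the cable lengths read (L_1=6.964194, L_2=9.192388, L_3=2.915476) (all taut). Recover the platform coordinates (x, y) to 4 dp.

each cable: (A_i−P)·(A_i−P) = L_i²; let q_i = ‖A_i‖²−L_i²
q_1 = 64.0000+16.0000−48.5000 = 31.5000
row 1: 0.0000x − 8.0000y = -12.0000  (q_2=43.5000)
row 2: 16.0000x + 0.0000y = 24.0000  (q_3=7.5000)
Cramer on rows 1–2 → x = 1.5000, y = 1.5000

(1.5000, 1.5000)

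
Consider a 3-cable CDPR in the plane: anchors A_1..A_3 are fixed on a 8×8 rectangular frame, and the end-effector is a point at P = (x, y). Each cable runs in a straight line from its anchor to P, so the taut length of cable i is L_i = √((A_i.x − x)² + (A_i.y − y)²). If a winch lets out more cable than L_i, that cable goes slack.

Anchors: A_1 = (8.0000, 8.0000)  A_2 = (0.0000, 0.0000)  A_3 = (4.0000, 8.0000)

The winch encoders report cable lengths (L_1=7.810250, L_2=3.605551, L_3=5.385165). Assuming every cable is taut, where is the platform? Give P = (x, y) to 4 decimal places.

expand ‖A_i−P‖²=L_i² and subtract eq 1 (q_i ≔ ‖A_i‖²−L_i²)
q_1 = 64.0000+64.0000−61.0000 = 67.0000
eq1−eq2 → [16.0000  16.0000]·P = 80.0000
eq1−eq3 → [8.0000  0.0000]·P = 16.0000
2×2 solve → P = (2.0000, 3.0000)

(2.0000, 3.0000)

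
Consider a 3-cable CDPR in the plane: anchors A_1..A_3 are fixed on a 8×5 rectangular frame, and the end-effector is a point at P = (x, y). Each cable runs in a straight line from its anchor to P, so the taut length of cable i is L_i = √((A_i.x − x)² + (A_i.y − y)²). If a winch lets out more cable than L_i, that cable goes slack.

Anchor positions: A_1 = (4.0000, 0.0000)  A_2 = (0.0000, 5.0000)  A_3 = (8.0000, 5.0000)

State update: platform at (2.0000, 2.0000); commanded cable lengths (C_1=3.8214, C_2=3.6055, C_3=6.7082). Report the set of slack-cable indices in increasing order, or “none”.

cable 1: √((2.0000)²+(-2.0000)²)=2.8284, C_1=3.8214: slack
cable 2: √((-2.0000)²+(3.0000)²)=3.6056, C_2=3.6055: taut
cable 3: √((6.0000)²+(3.0000)²)=6.7082, C_3=6.7082: taut

1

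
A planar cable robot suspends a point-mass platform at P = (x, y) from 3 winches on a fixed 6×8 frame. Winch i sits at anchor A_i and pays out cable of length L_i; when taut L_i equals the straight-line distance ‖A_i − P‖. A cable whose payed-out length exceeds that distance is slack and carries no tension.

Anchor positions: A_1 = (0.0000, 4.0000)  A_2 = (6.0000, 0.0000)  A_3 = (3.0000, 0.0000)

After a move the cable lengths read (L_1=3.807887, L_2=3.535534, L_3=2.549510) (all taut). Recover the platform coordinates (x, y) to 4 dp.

circle eqns → linear via eq_j − eq_1; set q_j = A_j·A_j − L_j²
q_1 = 0.0000+16.0000−14.5000 = 1.5000
-12.0000·x + 8.0000·y = q_1−q_2 = -22.0000
-6.0000·x + 8.0000·y = q_1−q_3 = -1.0000
solve first two rows → x=3.5000, y=2.5000

(3.5000, 2.5000)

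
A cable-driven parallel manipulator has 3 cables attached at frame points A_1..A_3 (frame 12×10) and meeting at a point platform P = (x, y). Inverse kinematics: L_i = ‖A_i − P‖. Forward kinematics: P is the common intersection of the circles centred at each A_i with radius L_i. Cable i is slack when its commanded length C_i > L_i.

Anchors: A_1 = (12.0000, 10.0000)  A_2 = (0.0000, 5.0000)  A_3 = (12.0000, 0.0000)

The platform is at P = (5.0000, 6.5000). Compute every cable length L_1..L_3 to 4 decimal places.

L_1: Δ = A_1−P = (7.0000, 3.5000) → ‖Δ‖ = √61.2500 = 7.8262
L_2: Δ = A_2−P = (-5.0000, -1.5000) → ‖Δ‖ = √27.2500 = 5.2202
L_3: Δ = A_3−P = (7.0000, -6.5000) → ‖Δ‖ = √91.2500 = 9.5525

(7.8262, 5.2202, 9.5525)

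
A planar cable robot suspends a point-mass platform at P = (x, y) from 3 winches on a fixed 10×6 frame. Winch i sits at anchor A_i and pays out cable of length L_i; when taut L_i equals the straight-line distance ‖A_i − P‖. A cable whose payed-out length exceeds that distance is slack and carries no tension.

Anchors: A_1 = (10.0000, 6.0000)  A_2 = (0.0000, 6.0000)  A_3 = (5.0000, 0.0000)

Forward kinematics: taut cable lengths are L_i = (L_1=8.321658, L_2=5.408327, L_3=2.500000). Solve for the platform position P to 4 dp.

(3.0000, 1.5000)

each cable: (A_i−P)·(A_i−P) = L_i²; let c_i = ‖A_i‖²−L_i²
c_1 = 100.0000+36.0000−69.2500 = 66.7500
row 1: 20.0000x + 0.0000y = 60.0000  (c_2=6.7500)
row 2: 10.0000x + 12.0000y = 48.0000  (c_3=18.7500)
Cramer on rows 1–2 → x = 3.0000, y = 1.5000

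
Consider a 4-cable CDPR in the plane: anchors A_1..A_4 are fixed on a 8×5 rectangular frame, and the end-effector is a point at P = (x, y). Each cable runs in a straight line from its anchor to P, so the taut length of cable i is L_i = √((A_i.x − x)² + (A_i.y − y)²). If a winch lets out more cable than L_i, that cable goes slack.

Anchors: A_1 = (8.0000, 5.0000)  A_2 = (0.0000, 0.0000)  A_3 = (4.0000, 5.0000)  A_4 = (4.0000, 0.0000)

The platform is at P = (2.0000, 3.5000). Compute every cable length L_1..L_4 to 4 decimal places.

(6.1847, 4.0311, 2.5000, 4.0311)

L_1: Δ = A_1−P = (6.0000, 1.5000) → ‖Δ‖ = √38.2500 = 6.1847
L_2: Δ = A_2−P = (-2.0000, -3.5000) → ‖Δ‖ = √16.2500 = 4.0311
L_3: Δ = A_3−P = (2.0000, 1.5000) → ‖Δ‖ = √6.2500 = 2.5000
L_4: Δ = A_4−P = (2.0000, -3.5000) → ‖Δ‖ = √16.2500 = 4.0311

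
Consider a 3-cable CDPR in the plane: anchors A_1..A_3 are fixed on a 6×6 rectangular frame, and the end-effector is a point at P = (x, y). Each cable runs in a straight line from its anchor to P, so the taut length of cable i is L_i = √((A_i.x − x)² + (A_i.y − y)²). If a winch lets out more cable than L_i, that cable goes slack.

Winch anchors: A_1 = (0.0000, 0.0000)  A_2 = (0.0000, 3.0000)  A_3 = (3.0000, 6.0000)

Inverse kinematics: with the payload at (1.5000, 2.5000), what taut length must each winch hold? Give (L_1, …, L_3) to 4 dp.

(2.9155, 1.5811, 3.8079)

L_1: Δ = A_1−P = (-1.5000, -2.5000) → ‖Δ‖ = √8.5000 = 2.9155
L_2: Δ = A_2−P = (-1.5000, 0.5000) → ‖Δ‖ = √2.5000 = 1.5811
L_3: Δ = A_3−P = (1.5000, 3.5000) → ‖Δ‖ = √14.5000 = 3.8079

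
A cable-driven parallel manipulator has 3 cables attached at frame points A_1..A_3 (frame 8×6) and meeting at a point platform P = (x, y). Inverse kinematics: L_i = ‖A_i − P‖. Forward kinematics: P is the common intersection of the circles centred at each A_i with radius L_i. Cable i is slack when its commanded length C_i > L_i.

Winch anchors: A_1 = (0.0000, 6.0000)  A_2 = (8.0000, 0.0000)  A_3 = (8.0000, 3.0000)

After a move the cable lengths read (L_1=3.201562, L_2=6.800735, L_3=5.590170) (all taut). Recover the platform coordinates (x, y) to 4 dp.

expand ‖A_i−P‖²=L_i² and subtract eq 1 (q_i ≔ ‖A_i‖²−L_i²)
q_1 = 0.0000+36.0000−10.2500 = 25.7500
eq1−eq2 → [-16.0000  12.0000]·P = 8.0000
eq1−eq3 → [-16.0000  6.0000]·P = -16.0000
2×2 solve → P = (2.5000, 4.0000)

(2.5000, 4.0000)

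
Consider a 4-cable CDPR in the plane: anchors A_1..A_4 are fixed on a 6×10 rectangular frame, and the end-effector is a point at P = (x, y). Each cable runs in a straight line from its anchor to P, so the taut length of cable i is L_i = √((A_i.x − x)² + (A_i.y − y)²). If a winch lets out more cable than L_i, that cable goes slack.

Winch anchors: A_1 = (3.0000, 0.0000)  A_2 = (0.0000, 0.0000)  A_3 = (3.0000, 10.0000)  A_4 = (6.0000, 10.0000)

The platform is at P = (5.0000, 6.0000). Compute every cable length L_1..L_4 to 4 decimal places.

(6.3246, 7.8102, 4.4721, 4.1231)

cable 1: Δx=-2.0000, Δy=-6.0000; L_1 = √(Δx²+Δy²) = 6.3246
cable 2: Δx=-5.0000, Δy=-6.0000; L_2 = √(Δx²+Δy²) = 7.8102
cable 3: Δx=-2.0000, Δy=4.0000; L_3 = √(Δx²+Δy²) = 4.4721
cable 4: Δx=1.0000, Δy=4.0000; L_4 = √(Δx²+Δy²) = 4.1231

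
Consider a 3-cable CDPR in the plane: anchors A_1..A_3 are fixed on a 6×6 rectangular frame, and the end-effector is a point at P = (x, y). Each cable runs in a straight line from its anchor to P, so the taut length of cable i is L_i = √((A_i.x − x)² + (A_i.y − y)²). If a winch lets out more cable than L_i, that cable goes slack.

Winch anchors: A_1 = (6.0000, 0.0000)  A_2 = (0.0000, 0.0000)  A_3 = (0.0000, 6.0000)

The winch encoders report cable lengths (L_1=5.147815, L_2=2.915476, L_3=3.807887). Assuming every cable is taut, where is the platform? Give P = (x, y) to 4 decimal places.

(1.5000, 2.5000)

circle eqns → linear via eq_j − eq_1; set c_j = A_j·A_j − L_j²
c_1 = 36.0000+0.0000−26.5000 = 9.5000
12.0000·x + 0.0000·y = c_1−c_2 = 18.0000
12.0000·x − 12.0000·y = c_1−c_3 = -12.0000
solve first two rows → x=1.5000, y=2.5000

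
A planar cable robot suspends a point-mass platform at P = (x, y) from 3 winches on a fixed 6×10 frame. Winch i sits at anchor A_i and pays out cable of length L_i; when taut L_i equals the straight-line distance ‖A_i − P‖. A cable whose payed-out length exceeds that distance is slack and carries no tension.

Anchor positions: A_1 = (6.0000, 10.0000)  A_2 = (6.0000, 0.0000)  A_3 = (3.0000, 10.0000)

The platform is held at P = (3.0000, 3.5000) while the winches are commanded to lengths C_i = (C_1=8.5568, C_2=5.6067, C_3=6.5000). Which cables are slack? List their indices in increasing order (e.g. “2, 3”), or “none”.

cable 1: L_1 = ‖A_1−P‖ = 7.1589;  C_1 = 8.5568 → slack
cable 2: L_2 = ‖A_2−P‖ = 4.6098;  C_2 = 5.6067 → slack
cable 3: L_3 = ‖A_3−P‖ = 6.5000;  C_3 = 6.5000 → taut

1, 2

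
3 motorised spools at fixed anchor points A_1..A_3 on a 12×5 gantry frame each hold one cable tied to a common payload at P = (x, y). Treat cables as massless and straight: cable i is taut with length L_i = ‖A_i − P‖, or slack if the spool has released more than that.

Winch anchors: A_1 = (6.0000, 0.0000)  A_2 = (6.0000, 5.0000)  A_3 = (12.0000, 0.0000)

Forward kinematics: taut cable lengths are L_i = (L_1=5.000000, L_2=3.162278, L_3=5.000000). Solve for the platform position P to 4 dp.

circle eqns → linear via eq_j − eq_1; set q_j = A_j·A_j − L_j²
q_1 = 36.0000+0.0000−25.0000 = 11.0000
0.0000·x − 10.0000·y = q_1−q_2 = -40.0000
-12.0000·x + 0.0000·y = q_1−q_3 = -108.0000
solve first two rows → x=9.0000, y=4.0000

(9.0000, 4.0000)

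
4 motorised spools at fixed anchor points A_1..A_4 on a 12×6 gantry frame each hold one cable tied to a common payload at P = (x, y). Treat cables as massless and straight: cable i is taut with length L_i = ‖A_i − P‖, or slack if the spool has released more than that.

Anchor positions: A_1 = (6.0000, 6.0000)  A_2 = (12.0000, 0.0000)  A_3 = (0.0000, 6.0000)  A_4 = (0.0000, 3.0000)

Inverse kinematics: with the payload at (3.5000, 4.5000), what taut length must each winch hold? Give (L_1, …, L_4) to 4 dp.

(2.9155, 9.6177, 3.8079, 3.8079)

L_1 = √((6.0000−3.5000)² + (6.0000−4.5000)²) = 2.9155
L_2 = √((12.0000−3.5000)² + (0.0000−4.5000)²) = 9.6177
L_3 = √((0.0000−3.5000)² + (6.0000−4.5000)²) = 3.8079
L_4 = √((0.0000−3.5000)² + (3.0000−4.5000)²) = 3.8079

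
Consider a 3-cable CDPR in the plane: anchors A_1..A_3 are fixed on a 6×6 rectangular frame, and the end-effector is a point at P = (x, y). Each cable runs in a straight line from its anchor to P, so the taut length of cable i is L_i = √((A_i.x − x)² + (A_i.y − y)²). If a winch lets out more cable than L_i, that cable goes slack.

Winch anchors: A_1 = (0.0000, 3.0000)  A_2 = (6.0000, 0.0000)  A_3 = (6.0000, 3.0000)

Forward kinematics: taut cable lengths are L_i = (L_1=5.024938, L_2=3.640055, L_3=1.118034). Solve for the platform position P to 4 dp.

(5.0000, 3.5000)

circle eqns → linear via eq_j − eq_1; set c_j = A_j·A_j − L_j²
c_1 = 0.0000+9.0000−25.2500 = -16.2500
-12.0000·x + 6.0000·y = c_1−c_2 = -39.0000
-12.0000·x + 0.0000·y = c_1−c_3 = -60.0000
solve first two rows → x=5.0000, y=3.5000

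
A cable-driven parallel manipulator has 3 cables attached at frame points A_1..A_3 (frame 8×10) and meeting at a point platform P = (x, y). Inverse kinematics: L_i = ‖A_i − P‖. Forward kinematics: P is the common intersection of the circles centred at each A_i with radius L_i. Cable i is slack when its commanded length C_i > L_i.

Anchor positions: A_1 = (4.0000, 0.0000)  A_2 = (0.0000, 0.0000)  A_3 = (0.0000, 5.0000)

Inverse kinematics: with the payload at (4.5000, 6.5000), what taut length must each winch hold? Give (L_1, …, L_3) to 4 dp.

(6.5192, 7.9057, 4.7434)

cable 1: Δx=-0.5000, Δy=-6.5000; L_1 = √(Δx²+Δy²) = 6.5192
cable 2: Δx=-4.5000, Δy=-6.5000; L_2 = √(Δx²+Δy²) = 7.9057
cable 3: Δx=-4.5000, Δy=-1.5000; L_3 = √(Δx²+Δy²) = 4.7434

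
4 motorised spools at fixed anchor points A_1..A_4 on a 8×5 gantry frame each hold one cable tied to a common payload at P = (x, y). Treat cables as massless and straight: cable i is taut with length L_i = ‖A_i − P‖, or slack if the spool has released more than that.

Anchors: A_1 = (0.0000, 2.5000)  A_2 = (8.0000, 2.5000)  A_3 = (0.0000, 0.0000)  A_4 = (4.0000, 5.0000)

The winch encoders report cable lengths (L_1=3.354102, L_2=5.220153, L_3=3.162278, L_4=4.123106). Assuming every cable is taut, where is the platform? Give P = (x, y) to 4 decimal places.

circle eqns → linear via eq_j − eq_1; set q_j = A_j·A_j − L_j²
q_1 = 0.0000+6.2500−11.2500 = -5.0000
-16.0000·x + 0.0000·y = q_1−q_2 = -48.0000
0.0000·x + 5.0000·y = q_1−q_3 = 5.0000
-8.0000·x − 5.0000·y = q_1−q_4 = -29.0000
solve first two rows → x=3.0000, y=1.0000
check cable 4: ‖A_4−P‖² = 17.0000 ≈ L_4² = 17.0000 ✓

(3.0000, 1.0000)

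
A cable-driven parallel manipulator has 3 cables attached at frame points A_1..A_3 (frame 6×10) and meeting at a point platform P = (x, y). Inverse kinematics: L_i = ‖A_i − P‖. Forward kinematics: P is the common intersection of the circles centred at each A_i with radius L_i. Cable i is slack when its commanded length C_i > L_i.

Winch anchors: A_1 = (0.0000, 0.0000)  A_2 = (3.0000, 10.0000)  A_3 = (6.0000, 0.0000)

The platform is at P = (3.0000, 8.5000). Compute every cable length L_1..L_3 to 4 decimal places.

L_1: Δ = A_1−P = (-3.0000, -8.5000) → ‖Δ‖ = √81.2500 = 9.0139
L_2: Δ = A_2−P = (0.0000, 1.5000) → ‖Δ‖ = √2.2500 = 1.5000
L_3: Δ = A_3−P = (3.0000, -8.5000) → ‖Δ‖ = √81.2500 = 9.0139

(9.0139, 1.5000, 9.0139)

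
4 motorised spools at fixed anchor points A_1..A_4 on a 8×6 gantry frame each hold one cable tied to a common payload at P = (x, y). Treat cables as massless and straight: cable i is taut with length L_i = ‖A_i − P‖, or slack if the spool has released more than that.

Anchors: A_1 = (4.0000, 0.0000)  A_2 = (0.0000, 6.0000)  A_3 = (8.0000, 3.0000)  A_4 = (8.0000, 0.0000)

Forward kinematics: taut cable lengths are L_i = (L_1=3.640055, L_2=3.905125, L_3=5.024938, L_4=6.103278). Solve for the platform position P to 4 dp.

expand ‖A_i−P‖²=L_i² and subtract eq 1 (q_i ≔ ‖A_i‖²−L_i²)
q_1 = 16.0000+0.0000−13.2500 = 2.7500
eq1−eq2 → [8.0000  -12.0000]·P = -18.0000
eq1−eq3 → [-8.0000  -6.0000]·P = -45.0000
eq1−eq4 → [-8.0000  0.0000]·P = -24.0000
2×2 solve → P = (3.0000, 3.5000)
check cable 4: ‖A_4−P‖² = 37.2500 ≈ L_4² = 37.2500 ✓

(3.0000, 3.5000)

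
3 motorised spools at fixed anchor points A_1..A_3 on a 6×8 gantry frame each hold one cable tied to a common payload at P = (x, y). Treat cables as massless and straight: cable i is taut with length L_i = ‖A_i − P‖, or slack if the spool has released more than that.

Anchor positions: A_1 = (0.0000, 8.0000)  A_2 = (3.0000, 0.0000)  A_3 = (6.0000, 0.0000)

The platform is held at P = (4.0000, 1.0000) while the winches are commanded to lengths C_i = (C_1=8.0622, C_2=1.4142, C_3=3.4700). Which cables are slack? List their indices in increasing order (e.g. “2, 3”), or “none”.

3

cable 1: L_1 = ‖A_1−P‖ = 8.0623;  C_1 = 8.0622 → taut
cable 2: L_2 = ‖A_2−P‖ = 1.4142;  C_2 = 1.4142 → taut
cable 3: L_3 = ‖A_3−P‖ = 2.2361;  C_3 = 3.4700 → slack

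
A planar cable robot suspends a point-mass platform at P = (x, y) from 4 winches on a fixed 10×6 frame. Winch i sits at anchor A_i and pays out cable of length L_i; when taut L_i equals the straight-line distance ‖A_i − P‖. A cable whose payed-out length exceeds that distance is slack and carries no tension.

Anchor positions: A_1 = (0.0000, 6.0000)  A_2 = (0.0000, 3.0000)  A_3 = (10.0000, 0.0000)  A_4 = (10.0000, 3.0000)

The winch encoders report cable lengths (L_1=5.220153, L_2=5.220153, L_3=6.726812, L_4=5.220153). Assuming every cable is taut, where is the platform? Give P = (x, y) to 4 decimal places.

(5.0000, 4.5000)

circle eqns → linear via eq_j − eq_1; set k_j = A_j·A_j − L_j²
k_1 = 0.0000+36.0000−27.2500 = 8.7500
0.0000·x + 6.0000·y = k_1−k_2 = 27.0000
-20.0000·x + 12.0000·y = k_1−k_3 = -46.0000
-20.0000·x + 6.0000·y = k_1−k_4 = -73.0000
solve first two rows → x=5.0000, y=4.5000
check cable 4: ‖A_4−P‖² = 27.2500 ≈ L_4² = 27.2500 ✓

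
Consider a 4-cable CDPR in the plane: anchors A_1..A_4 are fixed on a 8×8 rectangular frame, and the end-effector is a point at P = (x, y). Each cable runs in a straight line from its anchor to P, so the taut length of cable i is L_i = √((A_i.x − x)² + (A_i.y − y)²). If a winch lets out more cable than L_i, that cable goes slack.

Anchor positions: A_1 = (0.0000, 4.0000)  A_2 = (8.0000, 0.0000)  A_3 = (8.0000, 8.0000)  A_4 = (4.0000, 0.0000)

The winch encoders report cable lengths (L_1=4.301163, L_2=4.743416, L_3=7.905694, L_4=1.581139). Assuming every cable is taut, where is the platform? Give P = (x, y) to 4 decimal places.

expand ‖A_i−P‖²=L_i² and subtract eq 1 (k_i ≔ ‖A_i‖²−L_i²)
k_1 = 0.0000+16.0000−18.5000 = -2.5000
eq1−eq2 → [-16.0000  8.0000]·P = -44.0000
eq1−eq3 → [-16.0000  -8.0000]·P = -68.0000
eq1−eq4 → [-8.0000  8.0000]·P = -16.0000
2×2 solve → P = (3.5000, 1.5000)
check cable 4: ‖A_4−P‖² = 2.5000 ≈ L_4² = 2.5000 ✓

(3.5000, 1.5000)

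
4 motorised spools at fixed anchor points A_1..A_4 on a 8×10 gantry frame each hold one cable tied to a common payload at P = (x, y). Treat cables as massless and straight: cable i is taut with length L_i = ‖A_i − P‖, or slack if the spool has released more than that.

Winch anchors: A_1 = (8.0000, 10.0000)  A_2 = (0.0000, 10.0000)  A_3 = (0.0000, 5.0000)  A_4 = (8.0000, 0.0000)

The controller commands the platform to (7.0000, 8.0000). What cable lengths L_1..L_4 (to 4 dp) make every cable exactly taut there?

(2.2361, 7.2801, 7.6158, 8.0623)

L_1: Δ = A_1−P = (1.0000, 2.0000) → ‖Δ‖ = √5.0000 = 2.2361
L_2: Δ = A_2−P = (-7.0000, 2.0000) → ‖Δ‖ = √53.0000 = 7.2801
L_3: Δ = A_3−P = (-7.0000, -3.0000) → ‖Δ‖ = √58.0000 = 7.6158
L_4: Δ = A_4−P = (1.0000, -8.0000) → ‖Δ‖ = √65.0000 = 8.0623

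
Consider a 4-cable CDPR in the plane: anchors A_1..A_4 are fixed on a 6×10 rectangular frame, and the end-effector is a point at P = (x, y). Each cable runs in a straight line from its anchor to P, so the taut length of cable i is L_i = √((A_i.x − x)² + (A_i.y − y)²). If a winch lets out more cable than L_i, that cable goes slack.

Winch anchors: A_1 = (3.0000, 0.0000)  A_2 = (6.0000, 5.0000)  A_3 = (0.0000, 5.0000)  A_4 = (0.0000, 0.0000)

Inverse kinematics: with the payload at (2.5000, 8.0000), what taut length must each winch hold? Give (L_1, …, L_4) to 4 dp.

L_1: Δ = A_1−P = (0.5000, -8.0000) → ‖Δ‖ = √64.2500 = 8.0156
L_2: Δ = A_2−P = (3.5000, -3.0000) → ‖Δ‖ = √21.2500 = 4.6098
L_3: Δ = A_3−P = (-2.5000, -3.0000) → ‖Δ‖ = √15.2500 = 3.9051
L_4: Δ = A_4−P = (-2.5000, -8.0000) → ‖Δ‖ = √70.2500 = 8.3815

(8.0156, 4.6098, 3.9051, 8.3815)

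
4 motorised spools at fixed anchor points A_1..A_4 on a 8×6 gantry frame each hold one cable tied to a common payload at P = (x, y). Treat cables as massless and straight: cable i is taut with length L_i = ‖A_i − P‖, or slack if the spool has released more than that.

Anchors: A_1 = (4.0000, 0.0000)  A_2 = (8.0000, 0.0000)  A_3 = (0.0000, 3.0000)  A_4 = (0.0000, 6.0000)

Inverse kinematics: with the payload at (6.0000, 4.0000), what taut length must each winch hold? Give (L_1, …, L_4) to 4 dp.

(4.4721, 4.4721, 6.0828, 6.3246)

cable 1: Δx=-2.0000, Δy=-4.0000; L_1 = √(Δx²+Δy²) = 4.4721
cable 2: Δx=2.0000, Δy=-4.0000; L_2 = √(Δx²+Δy²) = 4.4721
cable 3: Δx=-6.0000, Δy=-1.0000; L_3 = √(Δx²+Δy²) = 6.0828
cable 4: Δx=-6.0000, Δy=2.0000; L_4 = √(Δx²+Δy²) = 6.3246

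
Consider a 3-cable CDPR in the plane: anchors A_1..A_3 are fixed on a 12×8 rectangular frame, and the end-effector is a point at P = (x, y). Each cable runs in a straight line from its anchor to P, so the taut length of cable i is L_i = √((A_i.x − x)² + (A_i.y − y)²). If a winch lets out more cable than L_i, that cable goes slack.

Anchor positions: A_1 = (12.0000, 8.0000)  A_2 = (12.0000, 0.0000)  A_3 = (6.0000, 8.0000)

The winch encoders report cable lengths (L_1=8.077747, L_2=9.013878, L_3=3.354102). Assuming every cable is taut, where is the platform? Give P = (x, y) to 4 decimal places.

(4.5000, 5.0000)

expand ‖A_i−P‖²=L_i² and subtract eq 1 (c_i ≔ ‖A_i‖²−L_i²)
c_1 = 144.0000+64.0000−65.2500 = 142.7500
eq1−eq2 → [0.0000  16.0000]·P = 80.0000
eq1−eq3 → [12.0000  0.0000]·P = 54.0000
2×2 solve → P = (4.5000, 5.0000)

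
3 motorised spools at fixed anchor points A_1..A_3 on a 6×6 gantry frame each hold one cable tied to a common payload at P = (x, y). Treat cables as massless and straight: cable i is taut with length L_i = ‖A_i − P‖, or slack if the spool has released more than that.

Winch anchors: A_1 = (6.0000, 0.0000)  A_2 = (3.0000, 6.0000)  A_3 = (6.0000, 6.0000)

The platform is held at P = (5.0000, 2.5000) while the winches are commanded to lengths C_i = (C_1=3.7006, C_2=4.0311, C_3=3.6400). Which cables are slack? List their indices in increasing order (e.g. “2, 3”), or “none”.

cable 1: √((1.0000)²+(-2.5000)²)=2.6926, C_1=3.7006: slack
cable 2: √((-2.0000)²+(3.5000)²)=4.0311, C_2=4.0311: taut
cable 3: √((1.0000)²+(3.5000)²)=3.6401, C_3=3.6400: taut

1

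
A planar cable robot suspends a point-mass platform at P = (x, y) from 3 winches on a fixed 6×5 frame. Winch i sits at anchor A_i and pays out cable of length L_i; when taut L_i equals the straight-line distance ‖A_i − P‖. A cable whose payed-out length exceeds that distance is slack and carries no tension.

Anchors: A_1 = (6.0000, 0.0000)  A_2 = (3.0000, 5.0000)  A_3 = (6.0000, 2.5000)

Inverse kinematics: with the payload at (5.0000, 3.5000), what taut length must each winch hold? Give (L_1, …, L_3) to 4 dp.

L_1: Δ = A_1−P = (1.0000, -3.5000) → ‖Δ‖ = √13.2500 = 3.6401
L_2: Δ = A_2−P = (-2.0000, 1.5000) → ‖Δ‖ = √6.2500 = 2.5000
L_3: Δ = A_3−P = (1.0000, -1.0000) → ‖Δ‖ = √2.0000 = 1.4142

(3.6401, 2.5000, 1.4142)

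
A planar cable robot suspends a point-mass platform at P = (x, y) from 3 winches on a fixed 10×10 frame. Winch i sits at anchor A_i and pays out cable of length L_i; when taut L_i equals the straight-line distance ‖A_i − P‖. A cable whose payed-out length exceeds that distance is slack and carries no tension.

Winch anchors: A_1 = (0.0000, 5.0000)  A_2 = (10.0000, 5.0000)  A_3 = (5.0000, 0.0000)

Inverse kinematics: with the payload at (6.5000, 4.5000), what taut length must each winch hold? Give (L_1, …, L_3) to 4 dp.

(6.5192, 3.5355, 4.7434)

L_1 = √((0.0000−6.5000)² + (5.0000−4.5000)²) = 6.5192
L_2 = √((10.0000−6.5000)² + (5.0000−4.5000)²) = 3.5355
L_3 = √((5.0000−6.5000)² + (0.0000−4.5000)²) = 4.7434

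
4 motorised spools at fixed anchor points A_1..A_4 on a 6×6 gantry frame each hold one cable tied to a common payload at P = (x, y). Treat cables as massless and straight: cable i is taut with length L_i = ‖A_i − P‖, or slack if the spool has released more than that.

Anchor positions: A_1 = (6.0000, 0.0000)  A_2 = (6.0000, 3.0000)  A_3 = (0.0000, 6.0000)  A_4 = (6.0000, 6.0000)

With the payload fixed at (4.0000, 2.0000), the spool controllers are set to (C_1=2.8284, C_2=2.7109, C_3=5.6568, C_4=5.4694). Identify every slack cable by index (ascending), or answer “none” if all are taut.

2, 4

cable 1: √((2.0000)²+(-2.0000)²)=2.8284, C_1=2.8284: taut
cable 2: √((2.0000)²+(1.0000)²)=2.2361, C_2=2.7109: slack
cable 3: √((-4.0000)²+(4.0000)²)=5.6569, C_3=5.6568: taut
cable 4: √((2.0000)²+(4.0000)²)=4.4721, C_4=5.4694: slack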